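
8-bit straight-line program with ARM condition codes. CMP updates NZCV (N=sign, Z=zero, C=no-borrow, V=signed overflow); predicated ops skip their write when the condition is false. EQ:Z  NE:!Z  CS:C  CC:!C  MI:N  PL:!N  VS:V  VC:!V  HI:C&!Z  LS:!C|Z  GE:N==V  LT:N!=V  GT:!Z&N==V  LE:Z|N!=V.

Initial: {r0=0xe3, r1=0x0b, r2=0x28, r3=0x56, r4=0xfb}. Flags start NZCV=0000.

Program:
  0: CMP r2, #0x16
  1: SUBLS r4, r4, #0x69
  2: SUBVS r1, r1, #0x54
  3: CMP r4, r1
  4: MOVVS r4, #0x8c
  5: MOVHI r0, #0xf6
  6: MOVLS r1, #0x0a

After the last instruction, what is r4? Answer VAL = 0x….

0: ✓ CMP  NZCV=0010
1: · SUBLS
2: · SUBVS
3: ✓ CMP  NZCV=1010
4: · MOVVS
5: ✓ MOVHI  r0←0xf6
6: · MOVLS

VAL = 0xfb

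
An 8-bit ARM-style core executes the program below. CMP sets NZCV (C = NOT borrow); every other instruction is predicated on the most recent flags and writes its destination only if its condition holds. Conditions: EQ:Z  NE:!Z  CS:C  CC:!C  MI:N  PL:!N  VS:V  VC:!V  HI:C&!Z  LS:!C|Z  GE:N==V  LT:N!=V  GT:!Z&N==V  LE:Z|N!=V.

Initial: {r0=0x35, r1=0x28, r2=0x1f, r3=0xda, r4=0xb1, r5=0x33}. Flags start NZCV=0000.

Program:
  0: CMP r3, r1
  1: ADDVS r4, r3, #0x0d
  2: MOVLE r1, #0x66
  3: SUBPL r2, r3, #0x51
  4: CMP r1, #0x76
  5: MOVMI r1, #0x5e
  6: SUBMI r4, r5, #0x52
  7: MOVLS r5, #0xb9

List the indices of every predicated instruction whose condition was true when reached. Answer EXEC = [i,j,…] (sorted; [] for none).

0: ✓ CMP  NZCV=1010
1: · ADDVS
2: ✓ MOVLE  r1←0x66
3: · SUBPL
4: ✓ CMP  NZCV=1000
5: ✓ MOVMI  r1←0x5e
6: ✓ SUBMI  r4←0xe1
7: ✓ MOVLS  r5←0xb9

EXEC = [2,5,6,7]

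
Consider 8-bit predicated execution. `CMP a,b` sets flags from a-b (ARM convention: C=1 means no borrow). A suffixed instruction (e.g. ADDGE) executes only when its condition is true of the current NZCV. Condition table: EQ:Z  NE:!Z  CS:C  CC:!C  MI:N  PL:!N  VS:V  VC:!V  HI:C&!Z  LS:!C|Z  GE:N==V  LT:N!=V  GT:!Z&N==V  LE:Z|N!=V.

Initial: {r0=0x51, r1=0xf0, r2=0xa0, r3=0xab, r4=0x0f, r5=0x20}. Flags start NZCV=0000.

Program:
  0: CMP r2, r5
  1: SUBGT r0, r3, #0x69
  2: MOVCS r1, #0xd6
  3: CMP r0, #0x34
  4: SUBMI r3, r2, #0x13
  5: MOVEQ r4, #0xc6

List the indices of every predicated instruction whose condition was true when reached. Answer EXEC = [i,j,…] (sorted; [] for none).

EXEC = [2]

[0] flags=1010 → (cmp)
[1] flags=1010 GT?F → skip
[2] flags=1010 CS?T → r1=0xd6
[3] flags=0010 → (cmp)
[4] flags=0010 MI?F → skip
[5] flags=0010 EQ?F → skip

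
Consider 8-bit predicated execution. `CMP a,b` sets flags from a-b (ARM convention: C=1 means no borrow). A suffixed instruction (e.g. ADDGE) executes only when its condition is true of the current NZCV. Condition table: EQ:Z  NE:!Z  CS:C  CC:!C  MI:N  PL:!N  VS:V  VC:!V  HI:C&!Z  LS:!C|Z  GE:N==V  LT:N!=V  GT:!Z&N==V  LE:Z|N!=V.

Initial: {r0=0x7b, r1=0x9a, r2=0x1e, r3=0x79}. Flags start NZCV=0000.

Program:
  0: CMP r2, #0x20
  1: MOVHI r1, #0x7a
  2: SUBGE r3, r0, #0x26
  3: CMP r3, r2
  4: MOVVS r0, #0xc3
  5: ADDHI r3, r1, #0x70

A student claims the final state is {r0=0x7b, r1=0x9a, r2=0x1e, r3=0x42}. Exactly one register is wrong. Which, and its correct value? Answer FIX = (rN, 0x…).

0: ✓ CMP  NZCV=1000
1: · MOVHI
2: · SUBGE
3: ✓ CMP  NZCV=0010
4: · MOVVS
5: ✓ ADDHI  r3←0x0a

FIX = (r3, 0x0a)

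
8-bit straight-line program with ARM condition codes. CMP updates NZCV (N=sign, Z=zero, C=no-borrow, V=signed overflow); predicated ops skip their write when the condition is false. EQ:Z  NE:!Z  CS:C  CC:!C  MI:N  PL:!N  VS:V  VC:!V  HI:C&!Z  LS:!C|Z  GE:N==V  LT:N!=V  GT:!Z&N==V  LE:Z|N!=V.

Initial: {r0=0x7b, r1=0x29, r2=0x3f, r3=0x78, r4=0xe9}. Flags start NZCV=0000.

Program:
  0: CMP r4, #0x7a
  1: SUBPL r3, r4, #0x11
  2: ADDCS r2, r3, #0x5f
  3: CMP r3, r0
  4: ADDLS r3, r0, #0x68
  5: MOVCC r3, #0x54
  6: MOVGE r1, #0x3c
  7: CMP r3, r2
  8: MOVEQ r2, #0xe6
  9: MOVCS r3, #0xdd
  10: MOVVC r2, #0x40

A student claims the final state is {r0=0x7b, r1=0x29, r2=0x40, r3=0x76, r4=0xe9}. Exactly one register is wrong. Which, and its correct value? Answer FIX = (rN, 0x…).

0: ✓ CMP  NZCV=0011
1: ✓ SUBPL  r3←0xd8
2: ✓ ADDCS  r2←0x37
3: ✓ CMP  NZCV=0011
4: · ADDLS
5: · MOVCC
6: · MOVGE
7: ✓ CMP  NZCV=1010
8: · MOVEQ
9: ✓ MOVCS  r3←0xdd
10: ✓ MOVVC  r2←0x40

FIX = (r3, 0xdd)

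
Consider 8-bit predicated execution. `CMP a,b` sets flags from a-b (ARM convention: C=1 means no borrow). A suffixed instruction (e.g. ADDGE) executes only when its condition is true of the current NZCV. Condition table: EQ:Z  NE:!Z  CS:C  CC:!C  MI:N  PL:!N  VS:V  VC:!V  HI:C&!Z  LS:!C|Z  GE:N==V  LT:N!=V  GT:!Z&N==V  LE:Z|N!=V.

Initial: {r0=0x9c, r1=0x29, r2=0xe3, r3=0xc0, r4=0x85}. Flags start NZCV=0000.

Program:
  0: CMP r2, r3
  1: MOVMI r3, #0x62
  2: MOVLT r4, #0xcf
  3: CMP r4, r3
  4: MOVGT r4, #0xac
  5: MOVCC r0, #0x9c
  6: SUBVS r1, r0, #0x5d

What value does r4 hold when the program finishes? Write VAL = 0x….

VAL = 0x85

[0] flags=0010 → (cmp)
[1] flags=0010 MI?F → skip
[2] flags=0010 LT?F → skip
[3] flags=1000 → (cmp)
[4] flags=1000 GT?F → skip
[5] flags=1000 CC?T → r0=0x9c
[6] flags=1000 VS?F → skip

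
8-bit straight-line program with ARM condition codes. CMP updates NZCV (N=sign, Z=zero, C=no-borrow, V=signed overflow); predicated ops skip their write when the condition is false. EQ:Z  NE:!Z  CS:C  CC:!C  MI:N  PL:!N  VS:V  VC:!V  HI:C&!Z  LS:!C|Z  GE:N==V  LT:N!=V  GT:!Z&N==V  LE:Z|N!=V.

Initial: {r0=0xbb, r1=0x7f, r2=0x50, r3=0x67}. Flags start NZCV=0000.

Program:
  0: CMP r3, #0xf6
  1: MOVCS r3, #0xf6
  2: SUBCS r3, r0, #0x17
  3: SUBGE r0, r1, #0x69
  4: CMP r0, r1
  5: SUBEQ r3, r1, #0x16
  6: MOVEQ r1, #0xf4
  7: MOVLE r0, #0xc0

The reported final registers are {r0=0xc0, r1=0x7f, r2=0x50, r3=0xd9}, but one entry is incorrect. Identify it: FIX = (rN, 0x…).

FIX = (r3, 0x67)

0: ✓ CMP  NZCV=0000
1: · MOVCS
2: · SUBCS
3: ✓ SUBGE  r0←0x16
4: ✓ CMP  NZCV=1000
5: · SUBEQ
6: · MOVEQ
7: ✓ MOVLE  r0←0xc0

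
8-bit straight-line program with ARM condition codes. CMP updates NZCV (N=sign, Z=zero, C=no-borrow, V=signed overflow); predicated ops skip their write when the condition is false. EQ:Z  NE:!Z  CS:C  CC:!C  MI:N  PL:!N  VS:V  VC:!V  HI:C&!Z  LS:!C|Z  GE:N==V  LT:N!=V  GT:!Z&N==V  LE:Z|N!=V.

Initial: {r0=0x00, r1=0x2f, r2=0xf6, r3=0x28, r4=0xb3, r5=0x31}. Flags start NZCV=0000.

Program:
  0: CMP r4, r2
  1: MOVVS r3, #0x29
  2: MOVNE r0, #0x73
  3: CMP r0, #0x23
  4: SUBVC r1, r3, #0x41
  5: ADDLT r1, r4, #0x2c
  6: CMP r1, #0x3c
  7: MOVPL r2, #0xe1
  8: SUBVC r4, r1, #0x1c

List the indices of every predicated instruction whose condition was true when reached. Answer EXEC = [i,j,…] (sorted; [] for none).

EXEC = [2,4,8]

0: ✓ CMP  NZCV=1000
1: · MOVVS
2: ✓ MOVNE  r0←0x73
3: ✓ CMP  NZCV=0010
4: ✓ SUBVC  r1←0xe7
5: · ADDLT
6: ✓ CMP  NZCV=1010
7: · MOVPL
8: ✓ SUBVC  r4←0xcb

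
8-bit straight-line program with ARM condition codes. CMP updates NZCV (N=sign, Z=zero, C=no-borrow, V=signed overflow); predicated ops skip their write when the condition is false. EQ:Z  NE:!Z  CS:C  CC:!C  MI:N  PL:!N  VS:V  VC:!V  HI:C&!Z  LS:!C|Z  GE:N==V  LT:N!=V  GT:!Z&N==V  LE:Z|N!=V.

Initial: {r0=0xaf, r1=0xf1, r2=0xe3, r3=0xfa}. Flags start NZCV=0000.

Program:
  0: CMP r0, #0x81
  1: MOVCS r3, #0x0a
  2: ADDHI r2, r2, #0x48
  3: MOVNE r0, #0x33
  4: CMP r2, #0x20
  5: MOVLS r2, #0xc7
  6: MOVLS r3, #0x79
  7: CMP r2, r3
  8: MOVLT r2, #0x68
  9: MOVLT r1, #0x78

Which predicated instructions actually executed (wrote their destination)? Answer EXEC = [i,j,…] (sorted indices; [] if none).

EXEC = [1,2,3]

0: ✓ CMP  NZCV=0010
1: ✓ MOVCS  r3←0x0a
2: ✓ ADDHI  r2←0x2b
3: ✓ MOVNE  r0←0x33
4: ✓ CMP  NZCV=0010
5: · MOVLS
6: · MOVLS
7: ✓ CMP  NZCV=0010
8: · MOVLT
9: · MOVLT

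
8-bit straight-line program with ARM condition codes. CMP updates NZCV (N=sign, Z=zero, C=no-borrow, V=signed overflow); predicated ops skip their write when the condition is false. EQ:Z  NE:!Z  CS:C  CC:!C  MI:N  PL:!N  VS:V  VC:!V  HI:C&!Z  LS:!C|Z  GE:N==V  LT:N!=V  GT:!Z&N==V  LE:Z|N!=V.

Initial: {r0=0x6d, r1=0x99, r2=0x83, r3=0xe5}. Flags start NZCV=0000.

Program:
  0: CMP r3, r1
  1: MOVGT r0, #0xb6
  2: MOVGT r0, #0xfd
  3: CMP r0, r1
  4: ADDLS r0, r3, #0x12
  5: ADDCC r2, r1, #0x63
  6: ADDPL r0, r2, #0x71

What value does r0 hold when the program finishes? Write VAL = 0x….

0: ✓ CMP  NZCV=0010
1: ✓ MOVGT  r0←0xb6
2: ✓ MOVGT  r0←0xfd
3: ✓ CMP  NZCV=0010
4: · ADDLS
5: · ADDCC
6: ✓ ADDPL  r0←0xf4

VAL = 0xf4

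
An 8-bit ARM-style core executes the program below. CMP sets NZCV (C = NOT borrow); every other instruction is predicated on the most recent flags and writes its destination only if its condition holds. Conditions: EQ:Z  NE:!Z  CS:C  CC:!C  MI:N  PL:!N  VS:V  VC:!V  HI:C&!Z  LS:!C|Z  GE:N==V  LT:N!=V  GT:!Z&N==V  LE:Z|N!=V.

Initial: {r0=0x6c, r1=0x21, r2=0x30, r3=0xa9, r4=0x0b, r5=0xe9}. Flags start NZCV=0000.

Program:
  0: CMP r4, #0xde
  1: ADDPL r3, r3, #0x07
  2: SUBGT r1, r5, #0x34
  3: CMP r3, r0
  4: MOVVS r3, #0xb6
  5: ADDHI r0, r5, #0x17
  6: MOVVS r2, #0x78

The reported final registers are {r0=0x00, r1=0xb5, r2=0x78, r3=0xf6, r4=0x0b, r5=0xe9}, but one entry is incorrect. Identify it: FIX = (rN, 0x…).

[0] flags=0000 → (cmp)
[1] flags=0000 PL?T → r3=0xb0
[2] flags=0000 GT?T → r1=0xb5
[3] flags=0011 → (cmp)
[4] flags=0011 VS?T → r3=0xb6
[5] flags=0011 HI?T → r0=0x00
[6] flags=0011 VS?T → r2=0x78

FIX = (r3, 0xb6)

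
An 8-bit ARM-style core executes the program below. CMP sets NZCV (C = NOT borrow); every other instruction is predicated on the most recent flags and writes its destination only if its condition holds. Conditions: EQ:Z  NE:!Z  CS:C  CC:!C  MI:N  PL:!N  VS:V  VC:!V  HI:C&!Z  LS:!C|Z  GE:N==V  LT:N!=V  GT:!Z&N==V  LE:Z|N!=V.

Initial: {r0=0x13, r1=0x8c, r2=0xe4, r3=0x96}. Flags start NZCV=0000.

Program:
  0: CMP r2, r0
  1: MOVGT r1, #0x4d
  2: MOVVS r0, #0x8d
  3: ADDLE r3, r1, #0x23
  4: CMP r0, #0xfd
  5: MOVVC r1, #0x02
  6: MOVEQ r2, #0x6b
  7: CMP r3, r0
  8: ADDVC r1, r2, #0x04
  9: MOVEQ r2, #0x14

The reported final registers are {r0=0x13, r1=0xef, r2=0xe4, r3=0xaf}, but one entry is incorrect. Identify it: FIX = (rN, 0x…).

FIX = (r1, 0xe8)

0: ✓ CMP  NZCV=1010
1: · MOVGT
2: · MOVVS
3: ✓ ADDLE  r3←0xaf
4: ✓ CMP  NZCV=0000
5: ✓ MOVVC  r1←0x02
6: · MOVEQ
7: ✓ CMP  NZCV=1010
8: ✓ ADDVC  r1←0xe8
9: · MOVEQ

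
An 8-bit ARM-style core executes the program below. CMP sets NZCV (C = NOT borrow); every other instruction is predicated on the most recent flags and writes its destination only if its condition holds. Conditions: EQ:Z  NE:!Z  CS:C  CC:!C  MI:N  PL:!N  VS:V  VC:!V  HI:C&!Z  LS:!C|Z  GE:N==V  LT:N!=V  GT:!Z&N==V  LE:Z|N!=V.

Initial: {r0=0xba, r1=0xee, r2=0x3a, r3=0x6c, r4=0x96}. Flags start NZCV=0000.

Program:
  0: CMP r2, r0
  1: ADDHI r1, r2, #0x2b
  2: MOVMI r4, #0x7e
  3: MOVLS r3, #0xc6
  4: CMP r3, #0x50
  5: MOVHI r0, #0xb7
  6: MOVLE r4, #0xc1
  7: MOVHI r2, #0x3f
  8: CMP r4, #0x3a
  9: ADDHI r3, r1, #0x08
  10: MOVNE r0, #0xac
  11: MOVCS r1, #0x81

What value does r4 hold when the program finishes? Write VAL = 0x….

0: ✓ CMP  NZCV=1001
1: · ADDHI
2: ✓ MOVMI  r4←0x7e
3: ✓ MOVLS  r3←0xc6
4: ✓ CMP  NZCV=0011
5: ✓ MOVHI  r0←0xb7
6: ✓ MOVLE  r4←0xc1
7: ✓ MOVHI  r2←0x3f
8: ✓ CMP  NZCV=1010
9: ✓ ADDHI  r3←0xf6
10: ✓ MOVNE  r0←0xac
11: ✓ MOVCS  r1←0x81

VAL = 0xc1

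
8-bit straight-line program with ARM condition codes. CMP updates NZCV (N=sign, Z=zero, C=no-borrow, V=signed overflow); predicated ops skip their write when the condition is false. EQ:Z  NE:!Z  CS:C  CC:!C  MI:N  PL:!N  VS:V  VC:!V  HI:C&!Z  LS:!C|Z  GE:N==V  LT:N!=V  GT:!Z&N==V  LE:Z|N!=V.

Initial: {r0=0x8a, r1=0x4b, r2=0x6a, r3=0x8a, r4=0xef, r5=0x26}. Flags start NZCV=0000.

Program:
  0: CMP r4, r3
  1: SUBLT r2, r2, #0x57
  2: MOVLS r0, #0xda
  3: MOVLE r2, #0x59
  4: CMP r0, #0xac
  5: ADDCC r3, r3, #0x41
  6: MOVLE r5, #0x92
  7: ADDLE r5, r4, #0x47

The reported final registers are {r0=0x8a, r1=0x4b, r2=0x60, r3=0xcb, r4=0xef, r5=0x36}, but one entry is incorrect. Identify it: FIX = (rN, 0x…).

[0] flags=0010 → (cmp)
[1] flags=0010 LT?F → skip
[2] flags=0010 LS?F → skip
[3] flags=0010 LE?F → skip
[4] flags=1000 → (cmp)
[5] flags=1000 CC?T → r3=0xcb
[6] flags=1000 LE?T → r5=0x92
[7] flags=1000 LE?T → r5=0x36

FIX = (r2, 0x6a)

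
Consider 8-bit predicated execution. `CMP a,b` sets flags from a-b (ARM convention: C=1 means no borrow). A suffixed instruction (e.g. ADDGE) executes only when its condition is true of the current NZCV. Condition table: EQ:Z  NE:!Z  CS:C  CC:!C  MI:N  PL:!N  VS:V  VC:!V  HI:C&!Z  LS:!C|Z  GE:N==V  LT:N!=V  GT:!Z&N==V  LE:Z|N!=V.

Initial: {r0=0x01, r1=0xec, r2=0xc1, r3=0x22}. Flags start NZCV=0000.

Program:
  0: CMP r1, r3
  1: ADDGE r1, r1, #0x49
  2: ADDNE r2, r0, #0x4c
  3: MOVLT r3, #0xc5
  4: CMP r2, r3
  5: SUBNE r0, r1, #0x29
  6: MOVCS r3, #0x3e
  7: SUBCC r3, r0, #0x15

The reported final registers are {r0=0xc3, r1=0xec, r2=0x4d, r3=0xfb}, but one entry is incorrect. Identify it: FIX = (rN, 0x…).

FIX = (r3, 0xae)

[0] flags=1010 → (cmp)
[1] flags=1010 GE?F → skip
[2] flags=1010 NE?T → r2=0x4d
[3] flags=1010 LT?T → r3=0xc5
[4] flags=1001 → (cmp)
[5] flags=1001 NE?T → r0=0xc3
[6] flags=1001 CS?F → skip
[7] flags=1001 CC?T → r3=0xae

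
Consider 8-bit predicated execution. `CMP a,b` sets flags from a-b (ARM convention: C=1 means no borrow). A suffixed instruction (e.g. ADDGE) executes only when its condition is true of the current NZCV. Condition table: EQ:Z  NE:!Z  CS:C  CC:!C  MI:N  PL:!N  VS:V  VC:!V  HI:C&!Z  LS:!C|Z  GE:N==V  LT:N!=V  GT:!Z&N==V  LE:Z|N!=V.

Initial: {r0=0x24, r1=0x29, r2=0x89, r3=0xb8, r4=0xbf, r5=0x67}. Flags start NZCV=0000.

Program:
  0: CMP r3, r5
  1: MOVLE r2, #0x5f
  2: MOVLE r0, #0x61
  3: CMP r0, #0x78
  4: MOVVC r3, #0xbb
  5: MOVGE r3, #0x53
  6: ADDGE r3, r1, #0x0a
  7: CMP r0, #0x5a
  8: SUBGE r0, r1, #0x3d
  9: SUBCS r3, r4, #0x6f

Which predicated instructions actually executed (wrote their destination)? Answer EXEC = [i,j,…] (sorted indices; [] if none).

0: ✓ CMP  NZCV=0011
1: ✓ MOVLE  r2←0x5f
2: ✓ MOVLE  r0←0x61
3: ✓ CMP  NZCV=1000
4: ✓ MOVVC  r3←0xbb
5: · MOVGE
6: · ADDGE
7: ✓ CMP  NZCV=0010
8: ✓ SUBGE  r0←0xec
9: ✓ SUBCS  r3←0x50

EXEC = [1,2,4,8,9]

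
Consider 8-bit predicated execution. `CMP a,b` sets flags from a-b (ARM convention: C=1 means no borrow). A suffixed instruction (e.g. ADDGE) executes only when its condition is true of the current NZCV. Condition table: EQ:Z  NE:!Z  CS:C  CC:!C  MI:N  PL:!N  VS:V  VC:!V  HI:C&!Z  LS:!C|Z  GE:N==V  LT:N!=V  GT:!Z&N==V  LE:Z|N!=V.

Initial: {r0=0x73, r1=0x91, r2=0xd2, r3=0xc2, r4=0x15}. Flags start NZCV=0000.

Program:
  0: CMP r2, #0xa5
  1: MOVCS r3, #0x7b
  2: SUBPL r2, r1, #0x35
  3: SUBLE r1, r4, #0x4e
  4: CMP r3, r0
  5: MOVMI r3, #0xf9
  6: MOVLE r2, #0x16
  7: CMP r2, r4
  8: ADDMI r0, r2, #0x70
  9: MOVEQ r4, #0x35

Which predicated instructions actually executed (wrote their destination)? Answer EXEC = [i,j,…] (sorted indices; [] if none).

EXEC = [1,2]

0: ✓ CMP  NZCV=0010
1: ✓ MOVCS  r3←0x7b
2: ✓ SUBPL  r2←0x5c
3: · SUBLE
4: ✓ CMP  NZCV=0010
5: · MOVMI
6: · MOVLE
7: ✓ CMP  NZCV=0010
8: · ADDMI
9: · MOVEQ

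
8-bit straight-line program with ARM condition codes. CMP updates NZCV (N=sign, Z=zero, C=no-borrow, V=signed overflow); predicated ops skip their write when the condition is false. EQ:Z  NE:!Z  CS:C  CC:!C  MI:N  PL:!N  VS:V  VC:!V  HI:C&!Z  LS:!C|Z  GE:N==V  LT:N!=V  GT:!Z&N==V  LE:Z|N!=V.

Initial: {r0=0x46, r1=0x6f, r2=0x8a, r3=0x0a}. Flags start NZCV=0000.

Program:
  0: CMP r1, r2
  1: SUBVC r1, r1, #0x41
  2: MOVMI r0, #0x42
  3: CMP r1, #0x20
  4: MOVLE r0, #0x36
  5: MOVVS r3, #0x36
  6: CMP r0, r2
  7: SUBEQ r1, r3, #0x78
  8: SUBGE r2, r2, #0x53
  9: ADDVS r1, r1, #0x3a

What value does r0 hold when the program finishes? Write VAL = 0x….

[0] flags=1001 → (cmp)
[1] flags=1001 VC?F → skip
[2] flags=1001 MI?T → r0=0x42
[3] flags=0010 → (cmp)
[4] flags=0010 LE?F → skip
[5] flags=0010 VS?F → skip
[6] flags=1001 → (cmp)
[7] flags=1001 EQ?F → skip
[8] flags=1001 GE?T → r2=0x37
[9] flags=1001 VS?T → r1=0xa9

VAL = 0x42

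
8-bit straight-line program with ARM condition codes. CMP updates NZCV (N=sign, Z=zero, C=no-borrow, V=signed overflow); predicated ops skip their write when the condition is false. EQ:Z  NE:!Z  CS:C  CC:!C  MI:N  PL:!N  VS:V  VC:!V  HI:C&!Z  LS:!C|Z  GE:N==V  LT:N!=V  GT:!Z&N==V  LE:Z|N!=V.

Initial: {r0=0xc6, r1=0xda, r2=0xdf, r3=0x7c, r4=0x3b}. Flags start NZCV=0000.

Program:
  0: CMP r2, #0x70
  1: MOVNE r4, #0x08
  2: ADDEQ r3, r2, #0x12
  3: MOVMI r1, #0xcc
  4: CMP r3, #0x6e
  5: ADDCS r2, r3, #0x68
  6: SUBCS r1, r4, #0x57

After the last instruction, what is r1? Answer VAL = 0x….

[0] flags=0011 → (cmp)
[1] flags=0011 NE?T → r4=0x08
[2] flags=0011 EQ?F → skip
[3] flags=0011 MI?F → skip
[4] flags=0010 → (cmp)
[5] flags=0010 CS?T → r2=0xe4
[6] flags=0010 CS?T → r1=0xb1

VAL = 0xb1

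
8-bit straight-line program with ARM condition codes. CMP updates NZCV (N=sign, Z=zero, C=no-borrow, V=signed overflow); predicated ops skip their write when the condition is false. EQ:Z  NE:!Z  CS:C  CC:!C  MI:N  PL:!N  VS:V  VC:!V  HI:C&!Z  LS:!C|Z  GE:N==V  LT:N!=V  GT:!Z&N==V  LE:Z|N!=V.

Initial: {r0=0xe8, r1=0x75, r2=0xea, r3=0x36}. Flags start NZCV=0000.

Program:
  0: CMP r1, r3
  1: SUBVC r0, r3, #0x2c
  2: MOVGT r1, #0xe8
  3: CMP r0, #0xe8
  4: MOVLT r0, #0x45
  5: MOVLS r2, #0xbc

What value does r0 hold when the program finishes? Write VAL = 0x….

0: ✓ CMP  NZCV=0010
1: ✓ SUBVC  r0←0x0a
2: ✓ MOVGT  r1←0xe8
3: ✓ CMP  NZCV=0000
4: · MOVLT
5: ✓ MOVLS  r2←0xbc

VAL = 0x0a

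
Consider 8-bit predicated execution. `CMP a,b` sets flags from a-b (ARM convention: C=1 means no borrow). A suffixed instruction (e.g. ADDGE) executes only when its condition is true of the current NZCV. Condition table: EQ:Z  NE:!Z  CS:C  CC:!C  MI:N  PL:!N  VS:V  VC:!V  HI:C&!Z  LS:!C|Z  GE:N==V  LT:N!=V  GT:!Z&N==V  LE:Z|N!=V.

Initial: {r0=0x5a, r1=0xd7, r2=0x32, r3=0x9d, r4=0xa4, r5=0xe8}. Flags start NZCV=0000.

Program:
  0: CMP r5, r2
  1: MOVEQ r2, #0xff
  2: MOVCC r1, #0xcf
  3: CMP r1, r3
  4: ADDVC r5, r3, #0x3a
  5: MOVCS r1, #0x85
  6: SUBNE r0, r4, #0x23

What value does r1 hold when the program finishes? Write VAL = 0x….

0: ✓ CMP  NZCV=1010
1: · MOVEQ
2: · MOVCC
3: ✓ CMP  NZCV=0010
4: ✓ ADDVC  r5←0xd7
5: ✓ MOVCS  r1←0x85
6: ✓ SUBNE  r0←0x81

VAL = 0x85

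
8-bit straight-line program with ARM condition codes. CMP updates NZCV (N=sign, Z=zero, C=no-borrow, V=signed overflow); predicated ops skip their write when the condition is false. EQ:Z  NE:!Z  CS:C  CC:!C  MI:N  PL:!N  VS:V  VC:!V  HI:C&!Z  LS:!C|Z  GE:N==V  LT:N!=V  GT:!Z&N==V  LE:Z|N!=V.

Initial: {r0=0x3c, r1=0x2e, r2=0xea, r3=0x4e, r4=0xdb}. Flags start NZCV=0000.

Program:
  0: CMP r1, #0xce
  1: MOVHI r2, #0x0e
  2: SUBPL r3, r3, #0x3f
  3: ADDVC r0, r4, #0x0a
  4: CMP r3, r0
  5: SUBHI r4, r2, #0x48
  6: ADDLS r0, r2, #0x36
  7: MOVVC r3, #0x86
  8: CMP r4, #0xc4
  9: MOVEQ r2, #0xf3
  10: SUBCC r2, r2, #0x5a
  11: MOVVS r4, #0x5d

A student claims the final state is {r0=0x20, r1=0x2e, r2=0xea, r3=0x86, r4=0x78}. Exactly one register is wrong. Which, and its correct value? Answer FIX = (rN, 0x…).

FIX = (r4, 0xdb)

0: ✓ CMP  NZCV=0000
1: · MOVHI
2: ✓ SUBPL  r3←0x0f
3: ✓ ADDVC  r0←0xe5
4: ✓ CMP  NZCV=0000
5: · SUBHI
6: ✓ ADDLS  r0←0x20
7: ✓ MOVVC  r3←0x86
8: ✓ CMP  NZCV=0010
9: · MOVEQ
10: · SUBCC
11: · MOVVS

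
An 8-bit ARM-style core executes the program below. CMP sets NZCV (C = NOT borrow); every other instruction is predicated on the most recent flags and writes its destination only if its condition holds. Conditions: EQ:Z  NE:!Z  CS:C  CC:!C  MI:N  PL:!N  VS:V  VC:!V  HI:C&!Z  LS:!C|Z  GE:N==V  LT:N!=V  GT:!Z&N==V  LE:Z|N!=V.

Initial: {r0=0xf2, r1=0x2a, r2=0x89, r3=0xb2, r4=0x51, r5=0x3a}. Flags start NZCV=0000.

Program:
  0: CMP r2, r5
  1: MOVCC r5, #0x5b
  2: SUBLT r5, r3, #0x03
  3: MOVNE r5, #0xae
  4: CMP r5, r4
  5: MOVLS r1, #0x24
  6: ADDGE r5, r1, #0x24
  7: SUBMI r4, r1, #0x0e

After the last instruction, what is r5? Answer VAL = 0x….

VAL = 0xae

0: ✓ CMP  NZCV=0011
1: · MOVCC
2: ✓ SUBLT  r5←0xaf
3: ✓ MOVNE  r5←0xae
4: ✓ CMP  NZCV=0011
5: · MOVLS
6: · ADDGE
7: · SUBMI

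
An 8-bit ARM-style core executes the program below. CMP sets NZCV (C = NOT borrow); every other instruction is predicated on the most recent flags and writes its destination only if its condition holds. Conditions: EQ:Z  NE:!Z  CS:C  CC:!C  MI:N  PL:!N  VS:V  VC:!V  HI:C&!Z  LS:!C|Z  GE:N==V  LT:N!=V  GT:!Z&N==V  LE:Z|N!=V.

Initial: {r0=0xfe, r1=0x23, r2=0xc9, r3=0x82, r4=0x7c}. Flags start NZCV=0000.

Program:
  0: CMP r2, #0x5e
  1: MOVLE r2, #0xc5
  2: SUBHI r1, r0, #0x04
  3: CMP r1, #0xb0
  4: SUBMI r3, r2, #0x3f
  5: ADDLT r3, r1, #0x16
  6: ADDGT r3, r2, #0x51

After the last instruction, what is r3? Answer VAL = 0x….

[0] flags=0011 → (cmp)
[1] flags=0011 LE?T → r2=0xc5
[2] flags=0011 HI?T → r1=0xfa
[3] flags=0010 → (cmp)
[4] flags=0010 MI?F → skip
[5] flags=0010 LT?F → skip
[6] flags=0010 GT?T → r3=0x16

VAL = 0x16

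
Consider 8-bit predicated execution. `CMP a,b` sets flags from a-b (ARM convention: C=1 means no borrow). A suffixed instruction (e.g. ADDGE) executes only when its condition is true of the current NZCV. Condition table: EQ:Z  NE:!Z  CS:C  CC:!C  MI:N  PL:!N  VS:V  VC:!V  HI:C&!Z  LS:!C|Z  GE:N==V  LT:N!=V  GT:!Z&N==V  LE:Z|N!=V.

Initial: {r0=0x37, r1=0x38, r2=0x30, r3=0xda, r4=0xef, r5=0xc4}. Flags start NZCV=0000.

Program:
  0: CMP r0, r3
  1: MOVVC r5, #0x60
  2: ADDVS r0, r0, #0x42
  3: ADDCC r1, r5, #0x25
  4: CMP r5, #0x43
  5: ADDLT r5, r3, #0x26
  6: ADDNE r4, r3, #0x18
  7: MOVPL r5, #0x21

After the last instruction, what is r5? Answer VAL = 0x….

VAL = 0x21

0: ✓ CMP  NZCV=0000
1: ✓ MOVVC  r5←0x60
2: · ADDVS
3: ✓ ADDCC  r1←0x85
4: ✓ CMP  NZCV=0010
5: · ADDLT
6: ✓ ADDNE  r4←0xf2
7: ✓ MOVPL  r5←0x21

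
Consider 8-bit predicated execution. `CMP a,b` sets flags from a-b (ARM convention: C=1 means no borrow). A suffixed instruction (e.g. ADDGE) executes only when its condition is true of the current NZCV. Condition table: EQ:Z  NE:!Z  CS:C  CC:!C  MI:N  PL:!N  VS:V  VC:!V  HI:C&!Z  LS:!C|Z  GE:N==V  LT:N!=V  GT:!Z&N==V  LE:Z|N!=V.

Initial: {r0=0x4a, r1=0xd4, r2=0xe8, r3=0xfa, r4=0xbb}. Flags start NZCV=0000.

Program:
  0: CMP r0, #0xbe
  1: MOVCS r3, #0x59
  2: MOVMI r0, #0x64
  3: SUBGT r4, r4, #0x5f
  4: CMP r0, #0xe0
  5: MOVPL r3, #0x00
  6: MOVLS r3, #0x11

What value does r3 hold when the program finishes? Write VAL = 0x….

VAL = 0x11

0: ✓ CMP  NZCV=1001
1: · MOVCS
2: ✓ MOVMI  r0←0x64
3: ✓ SUBGT  r4←0x5c
4: ✓ CMP  NZCV=1001
5: · MOVPL
6: ✓ MOVLS  r3←0x11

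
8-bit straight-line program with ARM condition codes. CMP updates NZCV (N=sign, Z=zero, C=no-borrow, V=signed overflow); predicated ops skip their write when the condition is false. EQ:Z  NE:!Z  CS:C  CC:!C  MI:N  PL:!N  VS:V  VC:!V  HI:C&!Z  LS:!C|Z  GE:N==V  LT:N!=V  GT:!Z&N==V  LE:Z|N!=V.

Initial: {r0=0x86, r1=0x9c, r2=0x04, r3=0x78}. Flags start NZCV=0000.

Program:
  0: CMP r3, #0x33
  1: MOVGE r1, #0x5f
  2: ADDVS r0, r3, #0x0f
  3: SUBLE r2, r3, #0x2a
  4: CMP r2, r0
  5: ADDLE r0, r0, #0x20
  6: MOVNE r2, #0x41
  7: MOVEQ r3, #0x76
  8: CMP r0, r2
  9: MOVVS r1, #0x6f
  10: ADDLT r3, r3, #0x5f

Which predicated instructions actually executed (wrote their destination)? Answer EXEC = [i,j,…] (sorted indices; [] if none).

EXEC = [1,6,9,10]

[0] flags=0010 → (cmp)
[1] flags=0010 GE?T → r1=0x5f
[2] flags=0010 VS?F → skip
[3] flags=0010 LE?F → skip
[4] flags=0000 → (cmp)
[5] flags=0000 LE?F → skip
[6] flags=0000 NE?T → r2=0x41
[7] flags=0000 EQ?F → skip
[8] flags=0011 → (cmp)
[9] flags=0011 VS?T → r1=0x6f
[10] flags=0011 LT?T → r3=0xd7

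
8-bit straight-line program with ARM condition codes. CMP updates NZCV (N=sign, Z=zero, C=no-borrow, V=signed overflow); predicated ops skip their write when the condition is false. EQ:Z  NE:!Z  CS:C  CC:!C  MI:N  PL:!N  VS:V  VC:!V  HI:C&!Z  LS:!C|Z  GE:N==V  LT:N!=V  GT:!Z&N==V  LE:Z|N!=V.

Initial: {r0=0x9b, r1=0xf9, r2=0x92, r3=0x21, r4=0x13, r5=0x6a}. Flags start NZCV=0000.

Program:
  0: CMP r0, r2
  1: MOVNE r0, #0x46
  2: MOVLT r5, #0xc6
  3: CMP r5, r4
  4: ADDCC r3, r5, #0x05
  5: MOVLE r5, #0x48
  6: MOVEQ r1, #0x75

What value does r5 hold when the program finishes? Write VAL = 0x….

VAL = 0x6a

0: ✓ CMP  NZCV=0010
1: ✓ MOVNE  r0←0x46
2: · MOVLT
3: ✓ CMP  NZCV=0010
4: · ADDCC
5: · MOVLE
6: · MOVEQ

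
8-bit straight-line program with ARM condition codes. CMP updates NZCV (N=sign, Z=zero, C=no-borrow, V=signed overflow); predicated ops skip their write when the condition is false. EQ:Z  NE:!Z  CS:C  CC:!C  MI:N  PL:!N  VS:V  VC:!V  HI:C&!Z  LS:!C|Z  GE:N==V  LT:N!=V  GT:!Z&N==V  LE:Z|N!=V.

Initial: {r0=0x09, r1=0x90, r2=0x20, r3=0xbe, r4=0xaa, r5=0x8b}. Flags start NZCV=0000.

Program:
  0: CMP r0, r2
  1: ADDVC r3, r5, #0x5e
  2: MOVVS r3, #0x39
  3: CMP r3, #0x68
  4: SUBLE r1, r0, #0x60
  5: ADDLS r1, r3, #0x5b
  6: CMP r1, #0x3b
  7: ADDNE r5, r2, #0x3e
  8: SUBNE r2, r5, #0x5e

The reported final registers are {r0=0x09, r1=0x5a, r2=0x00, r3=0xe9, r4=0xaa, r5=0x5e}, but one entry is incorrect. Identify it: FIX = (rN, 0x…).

FIX = (r1, 0xa9)

0: ✓ CMP  NZCV=1000
1: ✓ ADDVC  r3←0xe9
2: · MOVVS
3: ✓ CMP  NZCV=1010
4: ✓ SUBLE  r1←0xa9
5: · ADDLS
6: ✓ CMP  NZCV=0011
7: ✓ ADDNE  r5←0x5e
8: ✓ SUBNE  r2←0x00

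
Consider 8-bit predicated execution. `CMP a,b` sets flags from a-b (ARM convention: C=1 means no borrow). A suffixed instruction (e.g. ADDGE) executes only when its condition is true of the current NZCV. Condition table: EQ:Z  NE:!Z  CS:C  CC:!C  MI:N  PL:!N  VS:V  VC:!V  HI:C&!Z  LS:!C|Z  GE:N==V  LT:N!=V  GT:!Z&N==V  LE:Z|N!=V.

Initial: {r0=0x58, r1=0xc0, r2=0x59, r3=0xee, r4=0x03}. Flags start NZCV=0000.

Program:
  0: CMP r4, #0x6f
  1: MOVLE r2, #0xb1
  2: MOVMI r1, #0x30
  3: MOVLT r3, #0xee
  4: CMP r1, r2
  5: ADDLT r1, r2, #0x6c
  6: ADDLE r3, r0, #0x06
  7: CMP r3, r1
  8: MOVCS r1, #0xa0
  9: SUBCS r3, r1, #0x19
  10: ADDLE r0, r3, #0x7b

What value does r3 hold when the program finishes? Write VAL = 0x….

0: ✓ CMP  NZCV=1000
1: ✓ MOVLE  r2←0xb1
2: ✓ MOVMI  r1←0x30
3: ✓ MOVLT  r3←0xee
4: ✓ CMP  NZCV=0000
5: · ADDLT
6: · ADDLE
7: ✓ CMP  NZCV=1010
8: ✓ MOVCS  r1←0xa0
9: ✓ SUBCS  r3←0x87
10: ✓ ADDLE  r0←0x02

VAL = 0x87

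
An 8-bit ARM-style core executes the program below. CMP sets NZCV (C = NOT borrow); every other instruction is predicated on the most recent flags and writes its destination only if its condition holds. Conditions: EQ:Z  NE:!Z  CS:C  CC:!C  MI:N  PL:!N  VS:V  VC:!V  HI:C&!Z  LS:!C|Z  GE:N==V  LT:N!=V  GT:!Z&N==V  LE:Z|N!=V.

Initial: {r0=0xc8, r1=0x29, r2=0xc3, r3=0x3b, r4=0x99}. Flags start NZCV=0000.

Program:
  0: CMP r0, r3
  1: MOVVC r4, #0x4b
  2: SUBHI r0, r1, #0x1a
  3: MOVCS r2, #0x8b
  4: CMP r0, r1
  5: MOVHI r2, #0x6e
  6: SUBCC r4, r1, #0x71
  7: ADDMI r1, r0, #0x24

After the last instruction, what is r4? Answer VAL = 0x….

VAL = 0xb8

0: ✓ CMP  NZCV=1010
1: ✓ MOVVC  r4←0x4b
2: ✓ SUBHI  r0←0x0f
3: ✓ MOVCS  r2←0x8b
4: ✓ CMP  NZCV=1000
5: · MOVHI
6: ✓ SUBCC  r4←0xb8
7: ✓ ADDMI  r1←0x33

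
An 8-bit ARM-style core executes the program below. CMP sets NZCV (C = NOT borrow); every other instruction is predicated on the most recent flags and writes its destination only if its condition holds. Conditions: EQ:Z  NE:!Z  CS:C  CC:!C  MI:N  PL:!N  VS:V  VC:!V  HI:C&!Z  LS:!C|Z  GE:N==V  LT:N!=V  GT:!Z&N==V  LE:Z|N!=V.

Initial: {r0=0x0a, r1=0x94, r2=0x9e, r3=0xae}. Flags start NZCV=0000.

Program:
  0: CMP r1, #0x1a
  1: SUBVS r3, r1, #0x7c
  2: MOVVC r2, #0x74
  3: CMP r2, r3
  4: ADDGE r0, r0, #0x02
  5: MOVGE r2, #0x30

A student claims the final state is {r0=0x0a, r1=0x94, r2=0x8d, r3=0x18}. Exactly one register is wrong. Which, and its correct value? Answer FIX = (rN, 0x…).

[0] flags=0011 → (cmp)
[1] flags=0011 VS?T → r3=0x18
[2] flags=0011 VC?F → skip
[3] flags=1010 → (cmp)
[4] flags=1010 GE?F → skip
[5] flags=1010 GE?F → skip

FIX = (r2, 0x9e)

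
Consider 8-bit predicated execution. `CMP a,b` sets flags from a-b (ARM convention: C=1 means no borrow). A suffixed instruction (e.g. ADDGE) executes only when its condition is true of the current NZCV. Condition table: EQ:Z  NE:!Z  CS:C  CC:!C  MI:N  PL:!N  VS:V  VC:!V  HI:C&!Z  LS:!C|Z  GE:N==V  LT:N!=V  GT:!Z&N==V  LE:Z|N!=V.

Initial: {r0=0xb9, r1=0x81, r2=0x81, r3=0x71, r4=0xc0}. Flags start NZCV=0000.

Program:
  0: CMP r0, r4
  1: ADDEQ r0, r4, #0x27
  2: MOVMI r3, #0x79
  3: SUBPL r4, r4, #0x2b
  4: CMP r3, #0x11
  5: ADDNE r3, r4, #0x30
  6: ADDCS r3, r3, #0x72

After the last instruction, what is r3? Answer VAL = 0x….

VAL = 0x62

[0] flags=1000 → (cmp)
[1] flags=1000 EQ?F → skip
[2] flags=1000 MI?T → r3=0x79
[3] flags=1000 PL?F → skip
[4] flags=0010 → (cmp)
[5] flags=0010 NE?T → r3=0xf0
[6] flags=0010 CS?T → r3=0x62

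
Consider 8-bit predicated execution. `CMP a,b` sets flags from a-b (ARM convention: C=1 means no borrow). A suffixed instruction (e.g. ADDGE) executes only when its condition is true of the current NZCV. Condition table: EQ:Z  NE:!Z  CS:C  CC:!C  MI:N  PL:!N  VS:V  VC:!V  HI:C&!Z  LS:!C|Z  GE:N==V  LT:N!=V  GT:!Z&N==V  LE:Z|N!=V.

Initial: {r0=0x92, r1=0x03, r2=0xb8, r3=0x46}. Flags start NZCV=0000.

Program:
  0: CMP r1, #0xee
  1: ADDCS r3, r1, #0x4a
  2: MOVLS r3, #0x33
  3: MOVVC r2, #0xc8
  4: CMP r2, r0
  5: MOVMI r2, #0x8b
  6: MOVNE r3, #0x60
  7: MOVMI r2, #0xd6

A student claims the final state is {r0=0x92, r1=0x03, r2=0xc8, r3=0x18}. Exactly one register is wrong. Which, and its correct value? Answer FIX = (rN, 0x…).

0: ✓ CMP  NZCV=0000
1: · ADDCS
2: ✓ MOVLS  r3←0x33
3: ✓ MOVVC  r2←0xc8
4: ✓ CMP  NZCV=0010
5: · MOVMI
6: ✓ MOVNE  r3←0x60
7: · MOVMI

FIX = (r3, 0x60)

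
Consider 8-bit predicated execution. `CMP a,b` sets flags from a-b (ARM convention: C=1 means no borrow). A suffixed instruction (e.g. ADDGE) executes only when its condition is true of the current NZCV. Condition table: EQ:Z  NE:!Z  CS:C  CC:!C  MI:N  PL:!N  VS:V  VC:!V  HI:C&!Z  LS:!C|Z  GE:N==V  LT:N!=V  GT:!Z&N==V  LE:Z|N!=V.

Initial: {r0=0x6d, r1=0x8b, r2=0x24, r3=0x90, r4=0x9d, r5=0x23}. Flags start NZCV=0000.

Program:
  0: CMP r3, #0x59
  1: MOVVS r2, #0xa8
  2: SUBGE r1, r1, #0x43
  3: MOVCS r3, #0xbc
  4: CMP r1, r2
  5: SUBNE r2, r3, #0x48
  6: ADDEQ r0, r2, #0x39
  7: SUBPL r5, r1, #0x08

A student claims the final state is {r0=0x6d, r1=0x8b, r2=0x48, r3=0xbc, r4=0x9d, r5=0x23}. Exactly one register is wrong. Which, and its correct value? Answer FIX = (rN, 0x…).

FIX = (r2, 0x74)

[0] flags=0011 → (cmp)
[1] flags=0011 VS?T → r2=0xa8
[2] flags=0011 GE?F → skip
[3] flags=0011 CS?T → r3=0xbc
[4] flags=1000 → (cmp)
[5] flags=1000 NE?T → r2=0x74
[6] flags=1000 EQ?F → skip
[7] flags=1000 PL?F → skip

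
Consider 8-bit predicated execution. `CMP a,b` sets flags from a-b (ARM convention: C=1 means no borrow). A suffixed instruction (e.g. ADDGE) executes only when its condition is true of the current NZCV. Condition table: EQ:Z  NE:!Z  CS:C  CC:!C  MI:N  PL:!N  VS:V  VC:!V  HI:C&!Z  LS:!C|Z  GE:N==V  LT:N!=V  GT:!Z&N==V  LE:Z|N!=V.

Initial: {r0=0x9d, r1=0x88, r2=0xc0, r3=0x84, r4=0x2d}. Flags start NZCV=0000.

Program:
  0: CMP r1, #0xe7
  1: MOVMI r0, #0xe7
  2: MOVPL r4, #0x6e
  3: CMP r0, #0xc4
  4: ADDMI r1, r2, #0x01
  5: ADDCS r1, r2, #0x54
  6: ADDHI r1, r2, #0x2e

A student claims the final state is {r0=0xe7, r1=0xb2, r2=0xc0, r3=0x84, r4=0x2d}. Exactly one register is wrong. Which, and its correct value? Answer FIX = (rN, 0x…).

[0] flags=1000 → (cmp)
[1] flags=1000 MI?T → r0=0xe7
[2] flags=1000 PL?F → skip
[3] flags=0010 → (cmp)
[4] flags=0010 MI?F → skip
[5] flags=0010 CS?T → r1=0x14
[6] flags=0010 HI?T → r1=0xee

FIX = (r1, 0xee)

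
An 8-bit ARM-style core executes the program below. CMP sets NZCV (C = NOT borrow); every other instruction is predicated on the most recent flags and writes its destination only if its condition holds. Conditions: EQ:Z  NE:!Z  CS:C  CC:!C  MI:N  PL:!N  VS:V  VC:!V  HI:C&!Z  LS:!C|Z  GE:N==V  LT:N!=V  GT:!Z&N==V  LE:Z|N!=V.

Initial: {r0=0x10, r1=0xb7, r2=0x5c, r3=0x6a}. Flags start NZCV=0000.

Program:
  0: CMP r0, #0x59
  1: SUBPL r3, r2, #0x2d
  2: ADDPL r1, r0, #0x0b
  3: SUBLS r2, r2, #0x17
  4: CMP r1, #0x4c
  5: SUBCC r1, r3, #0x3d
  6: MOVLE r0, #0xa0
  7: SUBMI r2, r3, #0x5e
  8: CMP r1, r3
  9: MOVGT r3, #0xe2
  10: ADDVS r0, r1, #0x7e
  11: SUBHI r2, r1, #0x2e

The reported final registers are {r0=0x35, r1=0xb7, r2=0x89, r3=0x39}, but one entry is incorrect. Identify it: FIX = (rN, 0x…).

[0] flags=1000 → (cmp)
[1] flags=1000 PL?F → skip
[2] flags=1000 PL?F → skip
[3] flags=1000 LS?T → r2=0x45
[4] flags=0011 → (cmp)
[5] flags=0011 CC?F → skip
[6] flags=0011 LE?T → r0=0xa0
[7] flags=0011 MI?F → skip
[8] flags=0011 → (cmp)
[9] flags=0011 GT?F → skip
[10] flags=0011 VS?T → r0=0x35
[11] flags=0011 HI?T → r2=0x89

FIX = (r3, 0x6a)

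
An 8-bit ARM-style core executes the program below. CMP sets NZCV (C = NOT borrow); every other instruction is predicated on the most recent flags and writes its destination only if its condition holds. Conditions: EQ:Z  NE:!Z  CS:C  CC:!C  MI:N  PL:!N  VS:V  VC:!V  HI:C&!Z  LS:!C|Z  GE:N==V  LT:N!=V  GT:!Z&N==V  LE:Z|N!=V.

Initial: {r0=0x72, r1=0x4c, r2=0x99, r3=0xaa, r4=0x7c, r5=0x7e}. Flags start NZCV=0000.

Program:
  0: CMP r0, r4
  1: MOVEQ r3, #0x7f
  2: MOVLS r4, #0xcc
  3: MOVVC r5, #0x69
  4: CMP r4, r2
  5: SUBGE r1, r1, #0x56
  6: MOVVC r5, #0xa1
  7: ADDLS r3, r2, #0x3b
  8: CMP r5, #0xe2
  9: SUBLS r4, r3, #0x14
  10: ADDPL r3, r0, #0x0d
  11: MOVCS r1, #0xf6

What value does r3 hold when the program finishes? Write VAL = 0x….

VAL = 0xaa

[0] flags=1000 → (cmp)
[1] flags=1000 EQ?F → skip
[2] flags=1000 LS?T → r4=0xcc
[3] flags=1000 VC?T → r5=0x69
[4] flags=0010 → (cmp)
[5] flags=0010 GE?T → r1=0xf6
[6] flags=0010 VC?T → r5=0xa1
[7] flags=0010 LS?F → skip
[8] flags=1000 → (cmp)
[9] flags=1000 LS?T → r4=0x96
[10] flags=1000 PL?F → skip
[11] flags=1000 CS?F → skip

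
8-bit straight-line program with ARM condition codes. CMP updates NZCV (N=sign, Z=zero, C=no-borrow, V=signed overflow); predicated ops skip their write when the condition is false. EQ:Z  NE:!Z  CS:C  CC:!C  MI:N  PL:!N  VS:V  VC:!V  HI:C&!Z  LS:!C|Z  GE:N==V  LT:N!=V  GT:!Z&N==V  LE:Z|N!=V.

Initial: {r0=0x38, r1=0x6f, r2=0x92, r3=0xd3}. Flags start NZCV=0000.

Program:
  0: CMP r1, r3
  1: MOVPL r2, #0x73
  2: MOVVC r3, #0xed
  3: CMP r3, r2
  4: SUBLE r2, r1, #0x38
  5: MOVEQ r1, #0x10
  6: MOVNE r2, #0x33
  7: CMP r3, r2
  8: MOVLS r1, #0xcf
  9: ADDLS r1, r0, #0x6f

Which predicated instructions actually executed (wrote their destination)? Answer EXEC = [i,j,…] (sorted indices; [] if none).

EXEC = [6]

[0] flags=1001 → (cmp)
[1] flags=1001 PL?F → skip
[2] flags=1001 VC?F → skip
[3] flags=0010 → (cmp)
[4] flags=0010 LE?F → skip
[5] flags=0010 EQ?F → skip
[6] flags=0010 NE?T → r2=0x33
[7] flags=1010 → (cmp)
[8] flags=1010 LS?F → skip
[9] flags=1010 LS?F → skip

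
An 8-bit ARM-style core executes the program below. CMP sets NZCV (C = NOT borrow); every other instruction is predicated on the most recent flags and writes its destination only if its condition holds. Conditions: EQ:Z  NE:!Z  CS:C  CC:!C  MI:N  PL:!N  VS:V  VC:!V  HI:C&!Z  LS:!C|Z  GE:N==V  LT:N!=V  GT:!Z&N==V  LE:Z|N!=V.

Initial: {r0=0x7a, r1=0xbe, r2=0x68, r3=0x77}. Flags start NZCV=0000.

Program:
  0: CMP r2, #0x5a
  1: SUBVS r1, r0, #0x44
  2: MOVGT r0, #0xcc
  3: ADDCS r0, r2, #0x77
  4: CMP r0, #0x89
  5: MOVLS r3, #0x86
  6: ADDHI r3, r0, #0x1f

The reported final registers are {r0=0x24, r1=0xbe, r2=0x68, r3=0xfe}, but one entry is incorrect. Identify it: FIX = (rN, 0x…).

0: ✓ CMP  NZCV=0010
1: · SUBVS
2: ✓ MOVGT  r0←0xcc
3: ✓ ADDCS  r0←0xdf
4: ✓ CMP  NZCV=0010
5: · MOVLS
6: ✓ ADDHI  r3←0xfe

FIX = (r0, 0xdf)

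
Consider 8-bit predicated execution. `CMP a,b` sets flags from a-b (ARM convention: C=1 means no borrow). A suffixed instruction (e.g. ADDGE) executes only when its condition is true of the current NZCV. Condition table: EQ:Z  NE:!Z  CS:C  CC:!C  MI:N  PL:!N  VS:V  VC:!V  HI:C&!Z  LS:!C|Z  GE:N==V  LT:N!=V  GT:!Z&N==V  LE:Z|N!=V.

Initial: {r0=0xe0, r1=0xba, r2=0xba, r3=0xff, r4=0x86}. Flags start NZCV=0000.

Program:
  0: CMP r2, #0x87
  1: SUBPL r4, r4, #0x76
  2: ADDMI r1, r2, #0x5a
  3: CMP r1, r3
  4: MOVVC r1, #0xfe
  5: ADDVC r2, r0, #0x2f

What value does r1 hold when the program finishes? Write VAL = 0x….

VAL = 0xfe

[0] flags=0010 → (cmp)
[1] flags=0010 PL?T → r4=0x10
[2] flags=0010 MI?F → skip
[3] flags=1000 → (cmp)
[4] flags=1000 VC?T → r1=0xfe
[5] flags=1000 VC?T → r2=0x0f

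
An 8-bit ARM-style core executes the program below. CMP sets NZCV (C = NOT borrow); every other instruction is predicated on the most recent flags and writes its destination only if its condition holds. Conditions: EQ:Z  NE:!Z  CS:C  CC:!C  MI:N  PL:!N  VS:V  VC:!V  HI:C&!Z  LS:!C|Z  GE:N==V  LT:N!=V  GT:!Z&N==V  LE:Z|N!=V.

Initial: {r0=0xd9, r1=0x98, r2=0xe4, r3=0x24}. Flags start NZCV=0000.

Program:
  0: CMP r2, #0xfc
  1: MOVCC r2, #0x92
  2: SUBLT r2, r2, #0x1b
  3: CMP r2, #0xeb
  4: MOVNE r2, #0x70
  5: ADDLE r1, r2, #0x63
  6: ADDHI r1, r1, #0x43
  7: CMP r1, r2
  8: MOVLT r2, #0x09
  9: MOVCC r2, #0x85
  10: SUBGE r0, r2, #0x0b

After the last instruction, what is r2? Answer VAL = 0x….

VAL = 0x09

0: ✓ CMP  NZCV=1000
1: ✓ MOVCC  r2←0x92
2: ✓ SUBLT  r2←0x77
3: ✓ CMP  NZCV=1001
4: ✓ MOVNE  r2←0x70
5: · ADDLE
6: · ADDHI
7: ✓ CMP  NZCV=0011
8: ✓ MOVLT  r2←0x09
9: · MOVCC
10: · SUBGE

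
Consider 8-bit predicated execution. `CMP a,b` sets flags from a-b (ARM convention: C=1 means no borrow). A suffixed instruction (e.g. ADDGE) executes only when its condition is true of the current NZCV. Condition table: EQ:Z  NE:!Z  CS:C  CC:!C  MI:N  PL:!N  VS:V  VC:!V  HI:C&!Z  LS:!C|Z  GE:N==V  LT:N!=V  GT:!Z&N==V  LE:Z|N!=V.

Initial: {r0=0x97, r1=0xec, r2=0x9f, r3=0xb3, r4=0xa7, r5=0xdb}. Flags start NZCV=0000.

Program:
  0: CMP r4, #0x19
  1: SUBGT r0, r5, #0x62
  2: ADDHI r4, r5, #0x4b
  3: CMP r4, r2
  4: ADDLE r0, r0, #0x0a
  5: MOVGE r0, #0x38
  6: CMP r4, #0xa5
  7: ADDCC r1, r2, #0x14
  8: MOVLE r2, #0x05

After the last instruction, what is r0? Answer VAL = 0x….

[0] flags=1010 → (cmp)
[1] flags=1010 GT?F → skip
[2] flags=1010 HI?T → r4=0x26
[3] flags=1001 → (cmp)
[4] flags=1001 LE?F → skip
[5] flags=1001 GE?T → r0=0x38
[6] flags=1001 → (cmp)
[7] flags=1001 CC?T → r1=0xb3
[8] flags=1001 LE?F → skip

VAL = 0x38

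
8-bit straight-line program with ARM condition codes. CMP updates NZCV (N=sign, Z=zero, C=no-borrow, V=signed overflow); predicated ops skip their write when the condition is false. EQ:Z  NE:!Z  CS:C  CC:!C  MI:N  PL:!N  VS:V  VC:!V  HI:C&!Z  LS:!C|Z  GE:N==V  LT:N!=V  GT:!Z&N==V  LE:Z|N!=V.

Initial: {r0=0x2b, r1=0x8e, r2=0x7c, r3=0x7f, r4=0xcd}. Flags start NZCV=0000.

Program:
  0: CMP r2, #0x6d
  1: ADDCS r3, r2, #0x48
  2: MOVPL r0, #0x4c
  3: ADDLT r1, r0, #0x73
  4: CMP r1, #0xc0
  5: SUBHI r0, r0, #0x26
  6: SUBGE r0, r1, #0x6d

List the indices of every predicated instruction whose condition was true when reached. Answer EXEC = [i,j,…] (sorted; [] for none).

0: ✓ CMP  NZCV=0010
1: ✓ ADDCS  r3←0xc4
2: ✓ MOVPL  r0←0x4c
3: · ADDLT
4: ✓ CMP  NZCV=1000
5: · SUBHI
6: · SUBGE

EXEC = [1,2]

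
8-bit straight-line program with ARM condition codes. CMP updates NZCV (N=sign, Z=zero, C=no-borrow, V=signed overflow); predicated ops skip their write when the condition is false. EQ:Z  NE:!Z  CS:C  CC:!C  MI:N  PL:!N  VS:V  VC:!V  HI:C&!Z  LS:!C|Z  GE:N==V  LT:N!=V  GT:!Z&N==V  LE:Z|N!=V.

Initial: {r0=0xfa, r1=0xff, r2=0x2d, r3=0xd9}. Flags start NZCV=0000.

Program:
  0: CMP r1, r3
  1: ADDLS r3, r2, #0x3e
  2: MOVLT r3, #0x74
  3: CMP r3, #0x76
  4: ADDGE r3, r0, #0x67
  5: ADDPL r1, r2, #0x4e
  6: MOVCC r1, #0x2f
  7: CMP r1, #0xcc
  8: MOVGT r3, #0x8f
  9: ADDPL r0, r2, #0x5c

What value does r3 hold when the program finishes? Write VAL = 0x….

0: ✓ CMP  NZCV=0010
1: · ADDLS
2: · MOVLT
3: ✓ CMP  NZCV=0011
4: · ADDGE
5: ✓ ADDPL  r1←0x7b
6: · MOVCC
7: ✓ CMP  NZCV=1001
8: ✓ MOVGT  r3←0x8f
9: · ADDPL

VAL = 0x8f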